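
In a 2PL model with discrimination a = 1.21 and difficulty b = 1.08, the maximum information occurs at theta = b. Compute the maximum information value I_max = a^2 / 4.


For 2PL, max info at theta = b = 1.08
I_max = a^2 / 4 = 1.21^2 / 4
= 1.4641 / 4
I_max = 0.366

0.366


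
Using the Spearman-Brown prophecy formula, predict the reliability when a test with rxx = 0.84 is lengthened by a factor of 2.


r_new = (n * rxx) / (1 + (n-1) * rxx)
r_new = (2 * 0.84) / (1 + 1 * 0.84)
r_new = 1.68 / 1.84
r_new = 0.913

0.913


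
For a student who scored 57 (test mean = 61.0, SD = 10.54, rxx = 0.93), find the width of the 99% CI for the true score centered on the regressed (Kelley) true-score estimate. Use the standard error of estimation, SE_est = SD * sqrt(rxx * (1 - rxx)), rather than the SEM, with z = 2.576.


True score estimate = 0.93*57 + 0.07*61.0 = 57.28
SE_est = SD * sqrt(rxx * (1 - rxx)) = 10.54 * sqrt(0.93 * 0.07) = 10.54 * sqrt(0.0651) = 2.68925
CI = T_est +/- z * SE_est, so width = 2 * z * SE_est = 2 * 2.576 * 2.68925
Width = 13.855

13.855


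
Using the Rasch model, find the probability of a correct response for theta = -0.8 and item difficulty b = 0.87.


theta - b = -0.8 - 0.87 = -1.67
exp(-(theta - b)) = exp(1.67) = 5.3122
P = 1 / (1 + 5.3122)
P = 0.1584

0.1584


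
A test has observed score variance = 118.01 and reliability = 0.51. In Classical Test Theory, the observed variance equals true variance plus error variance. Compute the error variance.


var_true = rxx * var_obs = 0.51 * 118.01 = 60.1851
var_error = var_obs - var_true
var_error = 118.01 - 60.1851
var_error = 57.8249

57.8249


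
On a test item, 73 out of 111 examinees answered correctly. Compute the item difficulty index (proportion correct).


Item difficulty p = number correct / total examinees
p = 73 / 111
p = 0.6577

0.6577


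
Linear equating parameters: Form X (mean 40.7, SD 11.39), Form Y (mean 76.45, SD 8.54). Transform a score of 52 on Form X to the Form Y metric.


slope = SD_Y / SD_X = 8.54 / 11.39 ~ 0.7498
intercept = mean_Y - slope * mean_X = 76.45 - (8.54 / 11.39) * 40.7 ~ 45.9339
Y = slope * X + intercept. To avoid rounding drift from the rounded slope/intercept, evaluate the equivalent form Y = mean_Y + SD_Y * (X - mean_X) / SD_X at full precision:
Y = 76.45 + 8.54 * (52 - 40.7) / 11.39
Y = 76.45 + 8.54 * 11.3 / 11.39
Y = 76.45 + 96.502 / 11.39
Y = 76.45 + 8.4725
Y = 84.9225

84.9225


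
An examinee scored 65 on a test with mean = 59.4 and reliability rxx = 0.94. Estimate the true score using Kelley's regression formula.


T_est = rxx * X + (1 - rxx) * mean
T_est = 0.94 * 65 + 0.06 * 59.4
T_est = 61.1 + 3.564
T_est = 64.664

64.664


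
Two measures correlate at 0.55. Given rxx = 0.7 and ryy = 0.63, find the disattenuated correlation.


r_corrected = rxy / sqrt(rxx * ryy)
= 0.55 / sqrt(0.7 * 0.63)
= 0.55 / sqrt(0.441)
= 0.55 / 0.664078
r_corrected = 0.8282

0.8282


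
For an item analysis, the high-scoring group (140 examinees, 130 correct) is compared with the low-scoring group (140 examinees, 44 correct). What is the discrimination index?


p_upper = 130/140 = 0.9286
p_lower = 44/140 = 0.3143
D = 0.9286 - 0.3143 = 0.6143

0.6143


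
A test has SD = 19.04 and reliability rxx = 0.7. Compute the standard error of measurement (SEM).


SEM = SD * sqrt(1 - rxx)
SEM = 19.04 * sqrt(1 - 0.7)
SEM = 19.04 * sqrt(0.3) = 19.04 * 0.547723
SEM = 10.4286

10.4286


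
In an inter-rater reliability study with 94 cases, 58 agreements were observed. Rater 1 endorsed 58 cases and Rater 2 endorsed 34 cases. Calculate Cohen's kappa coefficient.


P_o = 58/94 = 0.617021
P_e = (58*34 + 36*60) / 8836 = 0.467632
kappa = (P_o - P_e) / (1 - P_e)
kappa = (0.617021 - 0.467632) / (1 - 0.467632)
kappa = 0.2806

0.2806


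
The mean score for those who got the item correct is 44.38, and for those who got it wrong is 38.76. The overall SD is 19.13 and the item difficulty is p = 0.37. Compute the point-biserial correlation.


q = 1 - p = 0.63
rpb = ((M1 - M0) / SD) * sqrt(p * q)
rpb = ((44.38 - 38.76) / 19.13) * sqrt(0.37 * 0.63)
rpb = 0.1418

0.1418


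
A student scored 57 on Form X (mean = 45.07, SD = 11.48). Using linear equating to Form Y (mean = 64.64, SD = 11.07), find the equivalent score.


slope = SD_Y / SD_X = 11.07 / 11.48 ~ 0.9643
intercept = mean_Y - slope * mean_X = 64.64 - (11.07 / 11.48) * 45.07 ~ 21.1796
Y = slope * X + intercept. To avoid rounding drift from the rounded slope/intercept, evaluate the equivalent form Y = mean_Y + SD_Y * (X - mean_X) / SD_X at full precision:
Y = 64.64 + 11.07 * (57 - 45.07) / 11.48
Y = 64.64 + 11.07 * 11.93 / 11.48
Y = 64.64 + 132.0651 / 11.48
Y = 64.64 + 11.5039
Y = 76.1439

76.1439


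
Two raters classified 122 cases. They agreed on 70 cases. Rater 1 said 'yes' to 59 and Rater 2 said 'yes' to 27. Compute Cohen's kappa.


P_o = 70/122 = 0.57377
P_e = (59*27 + 63*95) / 14884 = 0.509137
kappa = (P_o - P_e) / (1 - P_e)
kappa = (0.57377 - 0.509137) / (1 - 0.509137)
kappa = 0.1317

0.1317


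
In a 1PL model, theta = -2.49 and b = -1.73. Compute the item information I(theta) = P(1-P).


P = 1/(1+exp(-(-2.49--1.73))) = 0.3186
I = P*(1-P) = 0.3186 * 0.6814
I = 0.2171

0.2171


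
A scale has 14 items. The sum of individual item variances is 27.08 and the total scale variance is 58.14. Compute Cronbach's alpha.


alpha = (k/(k-1)) * (1 - sum(si^2)/s_total^2)
= (14/13) * (1 - 27.08/58.14)
alpha = 0.5753

0.5753


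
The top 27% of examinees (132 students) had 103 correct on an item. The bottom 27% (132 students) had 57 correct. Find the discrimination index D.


p_upper = 103/132 = 0.7803
p_lower = 57/132 = 0.4318
D = 0.7803 - 0.4318 = 0.3485

0.3485


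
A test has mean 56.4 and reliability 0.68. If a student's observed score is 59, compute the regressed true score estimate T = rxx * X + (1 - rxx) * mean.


T_est = rxx * X + (1 - rxx) * mean
T_est = 0.68 * 59 + 0.32 * 56.4
T_est = 40.12 + 18.048
T_est = 58.168

58.168


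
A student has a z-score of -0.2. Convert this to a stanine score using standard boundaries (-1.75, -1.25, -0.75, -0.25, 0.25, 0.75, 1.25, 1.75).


Stanine boundaries: [-1.75, -1.25, -0.75, -0.25, 0.25, 0.75, 1.25, 1.75]
z = -0.2
Check each boundary:
  z >= -1.75 -> could be stanine 2
  z >= -1.25 -> could be stanine 3
  z >= -0.75 -> could be stanine 4
  z >= -0.25 -> could be stanine 5
  z < 0.25
  z < 0.75
  z < 1.25
  z < 1.75
Highest qualifying boundary gives stanine = 5

5


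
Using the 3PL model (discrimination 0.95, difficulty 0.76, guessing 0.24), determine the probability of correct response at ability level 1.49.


logit = 0.95*(1.49 - 0.76) = 0.6935
P* = 1/(1 + exp(-0.6935)) = 0.6667
P = 0.24 + (1 - 0.24) * 0.6667
P = 0.7467

0.7467


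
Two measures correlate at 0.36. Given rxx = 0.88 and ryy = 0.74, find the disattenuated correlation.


r_corrected = rxy / sqrt(rxx * ryy)
= 0.36 / sqrt(0.88 * 0.74)
= 0.36 / sqrt(0.6512)
= 0.36 / 0.80697
r_corrected = 0.4461

0.4461


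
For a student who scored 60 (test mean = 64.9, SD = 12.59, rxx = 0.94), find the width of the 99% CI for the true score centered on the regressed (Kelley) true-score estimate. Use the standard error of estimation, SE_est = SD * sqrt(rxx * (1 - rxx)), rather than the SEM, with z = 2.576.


True score estimate = 0.94*60 + 0.06*64.9 = 60.294
SE_est = SD * sqrt(rxx * (1 - rxx)) = 12.59 * sqrt(0.94 * 0.06) = 12.59 * sqrt(0.0564) = 2.989959
CI = T_est +/- z * SE_est, so width = 2 * z * SE_est = 2 * 2.576 * 2.989959
Width = 15.4043

15.4043


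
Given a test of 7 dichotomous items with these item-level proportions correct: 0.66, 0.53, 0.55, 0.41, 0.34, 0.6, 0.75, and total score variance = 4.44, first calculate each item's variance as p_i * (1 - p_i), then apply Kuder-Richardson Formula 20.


For each item, compute p_i * q_i:
  Item 1: 0.66 * 0.34 = 0.2244
  Item 2: 0.53 * 0.47 = 0.2491
  Item 3: 0.55 * 0.45 = 0.2475
  Item 4: 0.41 * 0.59 = 0.2419
  Item 5: 0.34 * 0.66 = 0.2244
  Item 6: 0.6 * 0.4 = 0.24
  Item 7: 0.75 * 0.25 = 0.1875
Sum(p_i * q_i) = 0.2244 + 0.2491 + 0.2475 + 0.2419 + 0.2244 + 0.24 + 0.1875 = 1.6148
KR-20 = (k/(k-1)) * (1 - Sum(p_i*q_i) / Var_total)
= (7/6) * (1 - 1.6148/4.44)
= 1.1667 * 0.6363
KR-20 = 0.7424

0.7424


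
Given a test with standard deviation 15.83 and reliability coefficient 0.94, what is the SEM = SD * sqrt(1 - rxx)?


SEM = SD * sqrt(1 - rxx)
SEM = 15.83 * sqrt(1 - 0.94)
SEM = 15.83 * sqrt(0.06) = 15.83 * 0.244949
SEM = 3.8775

3.8775


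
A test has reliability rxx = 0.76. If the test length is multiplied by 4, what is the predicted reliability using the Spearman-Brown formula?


r_new = (n * rxx) / (1 + (n-1) * rxx)
r_new = (4 * 0.76) / (1 + 3 * 0.76)
r_new = 3.04 / 3.28
r_new = 0.9268

0.9268


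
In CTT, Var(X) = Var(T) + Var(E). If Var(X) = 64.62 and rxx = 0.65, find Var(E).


var_true = rxx * var_obs = 0.65 * 64.62 = 42.003
var_error = var_obs - var_true
var_error = 64.62 - 42.003
var_error = 22.617

22.617


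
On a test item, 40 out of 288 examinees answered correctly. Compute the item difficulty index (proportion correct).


Item difficulty p = number correct / total examinees
p = 40 / 288
p = 0.1389

0.1389


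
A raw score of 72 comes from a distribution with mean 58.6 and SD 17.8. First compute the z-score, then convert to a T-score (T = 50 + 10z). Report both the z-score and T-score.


z = (X - mean) / SD = (72 - 58.6) / 17.8
z = 13.4 / 17.8
z = 0.7528
T-score = T = 50 + 10z
Carry z at full precision (z = 13.4 / 17.8) into the conversion:
T-score = 50 + 10 * (13.4 / 17.8) = 50 + 134 / 17.8
T-score = 50 + 7.5281
T-score = 57.5281

57.5281


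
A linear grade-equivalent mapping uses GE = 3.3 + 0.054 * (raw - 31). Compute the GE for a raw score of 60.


raw - median = 60 - 31 = 29
slope * diff = 0.054 * 29 = 1.566
GE = 3.3 + 1.566
GE = 4.866

4.866


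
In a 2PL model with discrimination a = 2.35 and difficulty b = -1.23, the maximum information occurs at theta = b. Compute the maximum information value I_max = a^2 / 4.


For 2PL, max info at theta = b = -1.23
I_max = a^2 / 4 = 2.35^2 / 4
= 5.5225 / 4
I_max = 1.3806

1.3806


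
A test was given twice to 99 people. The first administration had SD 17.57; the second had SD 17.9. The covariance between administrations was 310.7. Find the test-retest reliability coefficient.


r = cov(X,Y) / (SD_X * SD_Y)
r = 310.7 / (17.57 * 17.9)
r = 310.7 / 314.503
r = 0.9879

0.9879


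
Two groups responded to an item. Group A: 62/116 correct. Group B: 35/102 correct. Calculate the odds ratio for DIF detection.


Odds_A = 62/54 = 1.1481
Odds_B = 35/67 = 0.5224
OR = Odds_A / Odds_B = 1.1481 / 0.5224
Exactly, OR = (62 * 67) / (54 * 35) = 4154 / 1890
OR = 2.1979

2.1979


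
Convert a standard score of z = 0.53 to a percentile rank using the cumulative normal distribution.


CDF(z) = 0.5 * (1 + erf(z/sqrt(2)))
erf(0.3748) = 0.4039
CDF = 0.7019
Percentile rank = 0.7019 * 100 = 70.19

70.19


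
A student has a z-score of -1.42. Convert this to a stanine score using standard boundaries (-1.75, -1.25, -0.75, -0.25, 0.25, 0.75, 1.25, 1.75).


Stanine boundaries: [-1.75, -1.25, -0.75, -0.25, 0.25, 0.75, 1.25, 1.75]
z = -1.42
Check each boundary:
  z >= -1.75 -> could be stanine 2
  z < -1.25
  z < -0.75
  z < -0.25
  z < 0.25
  z < 0.75
  z < 1.25
  z < 1.75
Highest qualifying boundary gives stanine = 2

2


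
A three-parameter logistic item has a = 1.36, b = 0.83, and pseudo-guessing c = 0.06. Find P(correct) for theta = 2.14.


logit = 1.36*(2.14 - 0.83) = 1.7816
P* = 1/(1 + exp(-1.7816)) = 0.8559
P = 0.06 + (1 - 0.06) * 0.8559
P = 0.8645

0.8645


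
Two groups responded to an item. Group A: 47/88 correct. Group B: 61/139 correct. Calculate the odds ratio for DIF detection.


Odds_A = 47/41 = 1.1463
Odds_B = 61/78 = 0.7821
OR = Odds_A / Odds_B = 1.1463 / 0.7821
Exactly, OR = (47 * 78) / (41 * 61) = 3666 / 2501
OR = 1.4658

1.4658


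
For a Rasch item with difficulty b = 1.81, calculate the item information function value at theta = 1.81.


P = 1/(1+exp(-(1.81-1.81))) = 0.5
I = P*(1-P) = 0.5 * 0.5
I = 0.25

0.25


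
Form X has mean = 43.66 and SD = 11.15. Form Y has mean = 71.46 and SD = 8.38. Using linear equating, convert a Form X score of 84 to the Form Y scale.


slope = SD_Y / SD_X = 8.38 / 11.15 ~ 0.7516
intercept = mean_Y - slope * mean_X = 71.46 - (8.38 / 11.15) * 43.66 ~ 38.6465
Y = slope * X + intercept. To avoid rounding drift from the rounded slope/intercept, evaluate the equivalent form Y = mean_Y + SD_Y * (X - mean_X) / SD_X at full precision:
Y = 71.46 + 8.38 * (84 - 43.66) / 11.15
Y = 71.46 + 8.38 * 40.34 / 11.15
Y = 71.46 + 338.0492 / 11.15
Y = 71.46 + 30.3183
Y = 101.7783

101.7783


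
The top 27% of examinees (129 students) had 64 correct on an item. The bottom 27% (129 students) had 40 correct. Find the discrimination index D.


p_upper = 64/129 = 0.4961
p_lower = 40/129 = 0.3101
D = 0.4961 - 0.3101 = 0.186

0.186


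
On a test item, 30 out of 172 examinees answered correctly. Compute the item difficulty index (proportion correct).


Item difficulty p = number correct / total examinees
p = 30 / 172
p = 0.1744

0.1744


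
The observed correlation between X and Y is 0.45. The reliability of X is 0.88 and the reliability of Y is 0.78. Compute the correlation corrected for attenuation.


r_corrected = rxy / sqrt(rxx * ryy)
= 0.45 / sqrt(0.88 * 0.78)
= 0.45 / sqrt(0.6864)
= 0.45 / 0.828493
r_corrected = 0.5432

0.5432


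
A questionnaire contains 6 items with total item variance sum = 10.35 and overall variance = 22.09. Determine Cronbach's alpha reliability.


alpha = (k/(k-1)) * (1 - sum(si^2)/s_total^2)
= (6/5) * (1 - 10.35/22.09)
alpha = 0.6378

0.6378


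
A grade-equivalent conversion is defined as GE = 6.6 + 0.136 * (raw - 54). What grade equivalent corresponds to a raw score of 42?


raw - median = 42 - 54 = -12
slope * diff = 0.136 * -12 = -1.632
GE = 6.6 + -1.632
GE = 4.968

4.968


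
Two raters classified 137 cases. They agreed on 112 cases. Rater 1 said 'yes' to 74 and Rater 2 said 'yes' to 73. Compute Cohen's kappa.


P_o = 112/137 = 0.817518
P_e = (74*73 + 63*64) / 18769 = 0.502637
kappa = (P_o - P_e) / (1 - P_e)
kappa = (0.817518 - 0.502637) / (1 - 0.502637)
kappa = 0.6331

0.6331


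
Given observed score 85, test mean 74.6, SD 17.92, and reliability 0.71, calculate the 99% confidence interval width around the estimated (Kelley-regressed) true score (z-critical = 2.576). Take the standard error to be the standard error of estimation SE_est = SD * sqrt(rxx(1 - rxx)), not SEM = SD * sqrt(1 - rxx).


True score estimate = 0.71*85 + 0.29*74.6 = 81.984
SE_est = SD * sqrt(rxx * (1 - rxx)) = 17.92 * sqrt(0.71 * 0.29) = 17.92 * sqrt(0.2059) = 8.131416
CI = T_est +/- z * SE_est, so width = 2 * z * SE_est = 2 * 2.576 * 8.131416
Width = 41.8931

41.8931


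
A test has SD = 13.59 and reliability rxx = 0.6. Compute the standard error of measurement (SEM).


SEM = SD * sqrt(1 - rxx)
SEM = 13.59 * sqrt(1 - 0.6)
SEM = 13.59 * sqrt(0.4) = 13.59 * 0.632456
SEM = 8.5951

8.5951


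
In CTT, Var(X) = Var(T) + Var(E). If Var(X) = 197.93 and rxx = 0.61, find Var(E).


var_true = rxx * var_obs = 0.61 * 197.93 = 120.7373
var_error = var_obs - var_true
var_error = 197.93 - 120.7373
var_error = 77.1927

77.1927


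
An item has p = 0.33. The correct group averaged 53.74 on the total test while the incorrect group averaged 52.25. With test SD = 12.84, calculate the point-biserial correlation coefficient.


q = 1 - p = 0.67
rpb = ((M1 - M0) / SD) * sqrt(p * q)
rpb = ((53.74 - 52.25) / 12.84) * sqrt(0.33 * 0.67)
rpb = 0.0546

0.0546


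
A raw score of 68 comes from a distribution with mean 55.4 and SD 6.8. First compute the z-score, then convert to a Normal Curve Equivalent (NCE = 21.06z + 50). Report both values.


z = (X - mean) / SD = (68 - 55.4) / 6.8
z = 12.6 / 6.8
z = 1.8529
NCE = NCE = 21.06z + 50
Carry z at full precision (z = 12.6 / 6.8) into the conversion:
NCE = 21.06 * (12.6 / 6.8) + 50 = 265.356 / 6.8 + 50
NCE = 39.0229 + 50
NCE = 89.0229

89.0229


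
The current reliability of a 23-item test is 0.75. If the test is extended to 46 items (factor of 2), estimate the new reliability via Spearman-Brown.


r_new = (n * rxx) / (1 + (n-1) * rxx)
r_new = (2 * 0.75) / (1 + 1 * 0.75)
r_new = 1.5 / 1.75
r_new = 0.8571

0.8571


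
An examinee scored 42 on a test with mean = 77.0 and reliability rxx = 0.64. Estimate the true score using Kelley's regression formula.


T_est = rxx * X + (1 - rxx) * mean
T_est = 0.64 * 42 + 0.36 * 77.0
T_est = 26.88 + 27.72
T_est = 54.6

54.6


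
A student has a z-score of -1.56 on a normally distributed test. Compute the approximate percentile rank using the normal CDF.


CDF(z) = 0.5 * (1 + erf(z/sqrt(2)))
erf(-1.1031) = -0.8812
CDF = 0.0594
Percentile rank = 0.0594 * 100 = 5.94

5.94


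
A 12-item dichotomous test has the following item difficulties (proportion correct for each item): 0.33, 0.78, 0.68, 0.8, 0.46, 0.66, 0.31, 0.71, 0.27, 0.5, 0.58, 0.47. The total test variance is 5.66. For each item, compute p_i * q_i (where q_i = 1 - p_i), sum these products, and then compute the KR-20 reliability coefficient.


For each item, compute p_i * q_i:
  Item 1: 0.33 * 0.67 = 0.2211
  Item 2: 0.78 * 0.22 = 0.1716
  Item 3: 0.68 * 0.32 = 0.2176
  Item 4: 0.8 * 0.2 = 0.16
  Item 5: 0.46 * 0.54 = 0.2484
  Item 6: 0.66 * 0.34 = 0.2244
  Item 7: 0.31 * 0.69 = 0.2139
  Item 8: 0.71 * 0.29 = 0.2059
  Item 9: 0.27 * 0.73 = 0.1971
  Item 10: 0.5 * 0.5 = 0.25
  Item 11: 0.58 * 0.42 = 0.2436
  Item 12: 0.47 * 0.53 = 0.2491
Sum(p_i * q_i) = 0.2211 + 0.1716 + 0.2176 + 0.16 + 0.2484 + 0.2244 + 0.2139 + 0.2059 + 0.1971 + 0.25 + 0.2436 + 0.2491 = 2.6027
KR-20 = (k/(k-1)) * (1 - Sum(p_i*q_i) / Var_total)
= (12/11) * (1 - 2.6027/5.66)
= 1.0909 * 0.5402
KR-20 = 0.5893

0.5893


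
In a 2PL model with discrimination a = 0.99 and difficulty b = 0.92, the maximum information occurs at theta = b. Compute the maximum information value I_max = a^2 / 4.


For 2PL, max info at theta = b = 0.92
I_max = a^2 / 4 = 0.99^2 / 4
= 0.9801 / 4
I_max = 0.245

0.245


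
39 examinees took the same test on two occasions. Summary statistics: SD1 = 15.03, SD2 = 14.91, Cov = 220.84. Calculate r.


r = cov(X,Y) / (SD_X * SD_Y)
r = 220.84 / (15.03 * 14.91)
r = 220.84 / 224.0973
r = 0.9855

0.9855


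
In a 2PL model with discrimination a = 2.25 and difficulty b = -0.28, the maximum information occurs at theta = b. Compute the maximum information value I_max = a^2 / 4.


For 2PL, max info at theta = b = -0.28
I_max = a^2 / 4 = 2.25^2 / 4
= 5.0625 / 4
I_max = 1.2656

1.2656


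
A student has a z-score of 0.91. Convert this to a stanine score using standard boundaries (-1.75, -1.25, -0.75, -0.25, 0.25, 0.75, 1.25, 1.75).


Stanine boundaries: [-1.75, -1.25, -0.75, -0.25, 0.25, 0.75, 1.25, 1.75]
z = 0.91
Check each boundary:
  z >= -1.75 -> could be stanine 2
  z >= -1.25 -> could be stanine 3
  z >= -0.75 -> could be stanine 4
  z >= -0.25 -> could be stanine 5
  z >= 0.25 -> could be stanine 6
  z >= 0.75 -> could be stanine 7
  z < 1.25
  z < 1.75
Highest qualifying boundary gives stanine = 7

7


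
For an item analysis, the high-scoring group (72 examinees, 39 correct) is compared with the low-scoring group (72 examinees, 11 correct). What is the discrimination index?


p_upper = 39/72 = 0.5417
p_lower = 11/72 = 0.1528
D = 0.5417 - 0.1528 = 0.3889

0.3889


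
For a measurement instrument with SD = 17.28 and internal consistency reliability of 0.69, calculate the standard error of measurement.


SEM = SD * sqrt(1 - rxx)
SEM = 17.28 * sqrt(1 - 0.69)
SEM = 17.28 * sqrt(0.31) = 17.28 * 0.556776
SEM = 9.6211

9.6211


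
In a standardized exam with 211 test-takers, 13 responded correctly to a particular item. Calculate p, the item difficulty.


Item difficulty p = number correct / total examinees
p = 13 / 211
p = 0.0616

0.0616


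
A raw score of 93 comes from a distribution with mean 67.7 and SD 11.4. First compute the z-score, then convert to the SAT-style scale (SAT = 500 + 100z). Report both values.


z = (X - mean) / SD = (93 - 67.7) / 11.4
z = 25.3 / 11.4
z = 2.2193
SAT-scale = SAT = 500 + 100z
Carry z at full precision (z = 25.3 / 11.4) into the conversion:
SAT-scale = 500 + 100 * (25.3 / 11.4) = 500 + 2530 / 11.4
SAT-scale = 500 + 221.9298
SAT-scale = 721.9298

721.9298


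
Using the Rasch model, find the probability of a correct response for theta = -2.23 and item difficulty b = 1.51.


theta - b = -2.23 - 1.51 = -3.74
exp(-(theta - b)) = exp(3.74) = 42.098
P = 1 / (1 + 42.098)
P = 0.0232

0.0232


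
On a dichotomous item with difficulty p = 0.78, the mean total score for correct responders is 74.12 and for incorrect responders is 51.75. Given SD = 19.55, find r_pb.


q = 1 - p = 0.22
rpb = ((M1 - M0) / SD) * sqrt(p * q)
rpb = ((74.12 - 51.75) / 19.55) * sqrt(0.78 * 0.22)
rpb = 0.474

0.474


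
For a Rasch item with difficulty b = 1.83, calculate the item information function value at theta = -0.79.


P = 1/(1+exp(-(-0.79-1.83))) = 0.0679
I = P*(1-P) = 0.0679 * 0.9321
I = 0.0633

0.0633


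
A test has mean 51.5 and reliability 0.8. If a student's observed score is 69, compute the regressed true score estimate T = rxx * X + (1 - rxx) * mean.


T_est = rxx * X + (1 - rxx) * mean
T_est = 0.8 * 69 + 0.2 * 51.5
T_est = 55.2 + 10.3
T_est = 65.5

65.5


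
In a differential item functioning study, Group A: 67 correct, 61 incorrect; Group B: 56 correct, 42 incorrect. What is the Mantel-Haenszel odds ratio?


Odds_A = 67/61 = 1.0984
Odds_B = 56/42 = 1.3333
OR = Odds_A / Odds_B = 1.0984 / 1.3333
Exactly, OR = (67 * 42) / (61 * 56) = 2814 / 3416
OR = 0.8238

0.8238


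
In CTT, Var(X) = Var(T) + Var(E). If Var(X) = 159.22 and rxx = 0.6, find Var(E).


var_true = rxx * var_obs = 0.6 * 159.22 = 95.532
var_error = var_obs - var_true
var_error = 159.22 - 95.532
var_error = 63.688

63.688


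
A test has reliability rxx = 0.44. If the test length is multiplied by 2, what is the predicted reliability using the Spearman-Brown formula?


r_new = (n * rxx) / (1 + (n-1) * rxx)
r_new = (2 * 0.44) / (1 + 1 * 0.44)
r_new = 0.88 / 1.44
r_new = 0.6111

0.6111


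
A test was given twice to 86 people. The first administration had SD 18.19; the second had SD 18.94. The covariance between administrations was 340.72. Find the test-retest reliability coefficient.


r = cov(X,Y) / (SD_X * SD_Y)
r = 340.72 / (18.19 * 18.94)
r = 340.72 / 344.5186
r = 0.989

0.989


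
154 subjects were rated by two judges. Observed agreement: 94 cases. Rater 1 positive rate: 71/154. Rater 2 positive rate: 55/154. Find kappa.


P_o = 94/154 = 0.61039
P_e = (71*55 + 83*99) / 23716 = 0.511132
kappa = (P_o - P_e) / (1 - P_e)
kappa = (0.61039 - 0.511132) / (1 - 0.511132)
kappa = 0.203

0.203


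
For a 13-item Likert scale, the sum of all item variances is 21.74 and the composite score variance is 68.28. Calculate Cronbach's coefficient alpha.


alpha = (k/(k-1)) * (1 - sum(si^2)/s_total^2)
= (13/12) * (1 - 21.74/68.28)
alpha = 0.7384

0.7384


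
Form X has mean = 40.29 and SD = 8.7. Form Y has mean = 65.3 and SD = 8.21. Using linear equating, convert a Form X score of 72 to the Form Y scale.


slope = SD_Y / SD_X = 8.21 / 8.7 ~ 0.9437
intercept = mean_Y - slope * mean_X = 65.3 - (8.21 / 8.7) * 40.29 ~ 27.2792
Y = slope * X + intercept. To avoid rounding drift from the rounded slope/intercept, evaluate the equivalent form Y = mean_Y + SD_Y * (X - mean_X) / SD_X at full precision:
Y = 65.3 + 8.21 * (72 - 40.29) / 8.7
Y = 65.3 + 8.21 * 31.71 / 8.7
Y = 65.3 + 260.3391 / 8.7
Y = 65.3 + 29.924
Y = 95.224

95.224


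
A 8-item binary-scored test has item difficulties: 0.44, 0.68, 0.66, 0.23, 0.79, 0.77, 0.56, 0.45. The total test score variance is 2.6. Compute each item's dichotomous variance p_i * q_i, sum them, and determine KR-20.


For each item, compute p_i * q_i:
  Item 1: 0.44 * 0.56 = 0.2464
  Item 2: 0.68 * 0.32 = 0.2176
  Item 3: 0.66 * 0.34 = 0.2244
  Item 4: 0.23 * 0.77 = 0.1771
  Item 5: 0.79 * 0.21 = 0.1659
  Item 6: 0.77 * 0.23 = 0.1771
  Item 7: 0.56 * 0.44 = 0.2464
  Item 8: 0.45 * 0.55 = 0.2475
Sum(p_i * q_i) = 0.2464 + 0.2176 + 0.2244 + 0.1771 + 0.1659 + 0.1771 + 0.2464 + 0.2475 = 1.7024
KR-20 = (k/(k-1)) * (1 - Sum(p_i*q_i) / Var_total)
= (8/7) * (1 - 1.7024/2.6)
= 1.1429 * 0.3452
KR-20 = 0.3945

0.3945


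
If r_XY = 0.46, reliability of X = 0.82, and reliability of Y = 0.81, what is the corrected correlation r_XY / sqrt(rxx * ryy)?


r_corrected = rxy / sqrt(rxx * ryy)
= 0.46 / sqrt(0.82 * 0.81)
= 0.46 / sqrt(0.6642)
= 0.46 / 0.814985
r_corrected = 0.5644

0.5644


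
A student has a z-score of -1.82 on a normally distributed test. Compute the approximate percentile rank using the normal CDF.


CDF(z) = 0.5 * (1 + erf(z/sqrt(2)))
erf(-1.2869) = -0.9312
CDF = 0.0344
Percentile rank = 0.0344 * 100 = 3.44

3.44


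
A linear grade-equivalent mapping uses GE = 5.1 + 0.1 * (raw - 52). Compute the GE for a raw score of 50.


raw - median = 50 - 52 = -2
slope * diff = 0.1 * -2 = -0.2
GE = 5.1 + -0.2
GE = 4.9

4.9


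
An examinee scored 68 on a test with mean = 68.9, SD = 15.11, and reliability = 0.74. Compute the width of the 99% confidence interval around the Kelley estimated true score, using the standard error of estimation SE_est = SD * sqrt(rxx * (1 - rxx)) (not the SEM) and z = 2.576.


True score estimate = 0.74*68 + 0.26*68.9 = 68.234
SE_est = SD * sqrt(rxx * (1 - rxx)) = 15.11 * sqrt(0.74 * 0.26) = 15.11 * sqrt(0.1924) = 6.627763
CI = T_est +/- z * SE_est, so width = 2 * z * SE_est = 2 * 2.576 * 6.627763
Width = 34.1462

34.1462


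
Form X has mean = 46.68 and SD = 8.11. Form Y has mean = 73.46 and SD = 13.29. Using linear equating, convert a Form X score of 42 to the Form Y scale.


slope = SD_Y / SD_X = 13.29 / 8.11 ~ 1.6387
intercept = mean_Y - slope * mean_X = 73.46 - (13.29 / 8.11) * 46.68 ~ -3.0353
Y = slope * X + intercept. To avoid rounding drift from the rounded slope/intercept, evaluate the equivalent form Y = mean_Y + SD_Y * (X - mean_X) / SD_X at full precision:
Y = 73.46 + 13.29 * (42 - 46.68) / 8.11
Y = 73.46 - 13.29 * 4.68 / 8.11
Y = 73.46 - 62.1972 / 8.11
Y = 73.46 - 7.6692
Y = 65.7908

65.7908


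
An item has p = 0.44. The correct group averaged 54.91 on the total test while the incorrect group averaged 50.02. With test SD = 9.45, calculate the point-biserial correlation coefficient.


q = 1 - p = 0.56
rpb = ((M1 - M0) / SD) * sqrt(p * q)
rpb = ((54.91 - 50.02) / 9.45) * sqrt(0.44 * 0.56)
rpb = 0.2569

0.2569


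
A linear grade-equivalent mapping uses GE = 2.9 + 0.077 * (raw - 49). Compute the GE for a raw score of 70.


raw - median = 70 - 49 = 21
slope * diff = 0.077 * 21 = 1.617
GE = 2.9 + 1.617
GE = 4.517

4.517


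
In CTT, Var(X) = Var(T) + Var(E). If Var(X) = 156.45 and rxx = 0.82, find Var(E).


var_true = rxx * var_obs = 0.82 * 156.45 = 128.289
var_error = var_obs - var_true
var_error = 156.45 - 128.289
var_error = 28.161

28.161


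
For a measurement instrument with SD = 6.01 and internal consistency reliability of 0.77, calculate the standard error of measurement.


SEM = SD * sqrt(1 - rxx)
SEM = 6.01 * sqrt(1 - 0.77)
SEM = 6.01 * sqrt(0.23) = 6.01 * 0.479583
SEM = 2.8823

2.8823


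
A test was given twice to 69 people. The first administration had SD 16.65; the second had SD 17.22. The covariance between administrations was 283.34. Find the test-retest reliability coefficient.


r = cov(X,Y) / (SD_X * SD_Y)
r = 283.34 / (16.65 * 17.22)
r = 283.34 / 286.713
r = 0.9882

0.9882


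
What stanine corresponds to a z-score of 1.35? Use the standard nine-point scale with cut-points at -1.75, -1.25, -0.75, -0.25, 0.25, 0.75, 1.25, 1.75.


Stanine boundaries: [-1.75, -1.25, -0.75, -0.25, 0.25, 0.75, 1.25, 1.75]
z = 1.35
Check each boundary:
  z >= -1.75 -> could be stanine 2
  z >= -1.25 -> could be stanine 3
  z >= -0.75 -> could be stanine 4
  z >= -0.25 -> could be stanine 5
  z >= 0.25 -> could be stanine 6
  z >= 0.75 -> could be stanine 7
  z >= 1.25 -> could be stanine 8
  z < 1.75
Highest qualifying boundary gives stanine = 8

8


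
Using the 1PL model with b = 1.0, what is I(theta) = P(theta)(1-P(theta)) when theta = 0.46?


P = 1/(1+exp(-(0.46-1.0))) = 0.3682
I = P*(1-P) = 0.3682 * 0.6318
I = 0.2326

0.2326


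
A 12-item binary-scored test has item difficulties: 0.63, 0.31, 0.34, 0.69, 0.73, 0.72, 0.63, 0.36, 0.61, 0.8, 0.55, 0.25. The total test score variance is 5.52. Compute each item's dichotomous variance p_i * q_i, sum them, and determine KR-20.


For each item, compute p_i * q_i:
  Item 1: 0.63 * 0.37 = 0.2331
  Item 2: 0.31 * 0.69 = 0.2139
  Item 3: 0.34 * 0.66 = 0.2244
  Item 4: 0.69 * 0.31 = 0.2139
  Item 5: 0.73 * 0.27 = 0.1971
  Item 6: 0.72 * 0.28 = 0.2016
  Item 7: 0.63 * 0.37 = 0.2331
  Item 8: 0.36 * 0.64 = 0.2304
  Item 9: 0.61 * 0.39 = 0.2379
  Item 10: 0.8 * 0.2 = 0.16
  Item 11: 0.55 * 0.45 = 0.2475
  Item 12: 0.25 * 0.75 = 0.1875
Sum(p_i * q_i) = 0.2331 + 0.2139 + 0.2244 + 0.2139 + 0.1971 + 0.2016 + 0.2331 + 0.2304 + 0.2379 + 0.16 + 0.2475 + 0.1875 = 2.5804
KR-20 = (k/(k-1)) * (1 - Sum(p_i*q_i) / Var_total)
= (12/11) * (1 - 2.5804/5.52)
= 1.0909 * 0.5325
KR-20 = 0.5809

0.5809


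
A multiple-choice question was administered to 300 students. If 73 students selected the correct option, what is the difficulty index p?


Item difficulty p = number correct / total examinees
p = 73 / 300
p = 0.2433

0.2433


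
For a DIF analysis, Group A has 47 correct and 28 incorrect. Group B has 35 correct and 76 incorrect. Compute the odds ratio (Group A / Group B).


Odds_A = 47/28 = 1.6786
Odds_B = 35/76 = 0.4605
OR = Odds_A / Odds_B = 1.6786 / 0.4605
Exactly, OR = (47 * 76) / (28 * 35) = 3572 / 980
OR = 3.6449

3.6449


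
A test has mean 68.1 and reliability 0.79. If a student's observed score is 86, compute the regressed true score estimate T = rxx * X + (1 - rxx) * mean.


T_est = rxx * X + (1 - rxx) * mean
T_est = 0.79 * 86 + 0.21 * 68.1
T_est = 67.94 + 14.301
T_est = 82.241

82.241


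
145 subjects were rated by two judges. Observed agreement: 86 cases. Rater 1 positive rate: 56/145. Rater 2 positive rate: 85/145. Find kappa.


P_o = 86/145 = 0.593103
P_e = (56*85 + 89*60) / 21025 = 0.48038
kappa = (P_o - P_e) / (1 - P_e)
kappa = (0.593103 - 0.48038) / (1 - 0.48038)
kappa = 0.2169

0.2169


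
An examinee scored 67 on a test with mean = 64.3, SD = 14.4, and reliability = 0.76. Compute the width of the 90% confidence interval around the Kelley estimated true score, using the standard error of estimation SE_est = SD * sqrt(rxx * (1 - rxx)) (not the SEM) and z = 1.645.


True score estimate = 0.76*67 + 0.24*64.3 = 66.352
SE_est = SD * sqrt(rxx * (1 - rxx)) = 14.4 * sqrt(0.76 * 0.24) = 14.4 * sqrt(0.1824) = 6.149997
CI = T_est +/- z * SE_est, so width = 2 * z * SE_est = 2 * 1.645 * 6.149997
Width = 20.2335

20.2335


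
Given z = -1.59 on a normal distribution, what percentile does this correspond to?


CDF(z) = 0.5 * (1 + erf(z/sqrt(2)))
erf(-1.1243) = -0.8882
CDF = 0.0559
Percentile rank = 0.0559 * 100 = 5.59

5.59


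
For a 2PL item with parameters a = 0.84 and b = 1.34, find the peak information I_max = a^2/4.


For 2PL, max info at theta = b = 1.34
I_max = a^2 / 4 = 0.84^2 / 4
= 0.7056 / 4
I_max = 0.1764

0.1764


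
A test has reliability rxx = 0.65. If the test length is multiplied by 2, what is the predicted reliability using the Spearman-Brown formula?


r_new = (n * rxx) / (1 + (n-1) * rxx)
r_new = (2 * 0.65) / (1 + 1 * 0.65)
r_new = 1.3 / 1.65
r_new = 0.7879

0.7879


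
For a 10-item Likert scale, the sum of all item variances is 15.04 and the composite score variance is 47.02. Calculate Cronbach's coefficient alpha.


alpha = (k/(k-1)) * (1 - sum(si^2)/s_total^2)
= (10/9) * (1 - 15.04/47.02)
alpha = 0.7557

0.7557


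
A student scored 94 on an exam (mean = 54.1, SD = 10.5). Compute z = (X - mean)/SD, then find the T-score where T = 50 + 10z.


z = (X - mean) / SD = (94 - 54.1) / 10.5
z = 39.9 / 10.5
z = 3.8
T-score = T = 50 + 10z
Carry z at full precision (z = 39.9 / 10.5) into the conversion:
T-score = 50 + 10 * (39.9 / 10.5) = 50 + 399 / 10.5
T-score = 50 + 38.0
T-score = 88.0

88.0


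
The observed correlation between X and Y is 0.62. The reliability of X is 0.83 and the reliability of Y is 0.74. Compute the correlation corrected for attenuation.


r_corrected = rxy / sqrt(rxx * ryy)
= 0.62 / sqrt(0.83 * 0.74)
= 0.62 / sqrt(0.6142)
= 0.62 / 0.783709
r_corrected = 0.7911

0.7911


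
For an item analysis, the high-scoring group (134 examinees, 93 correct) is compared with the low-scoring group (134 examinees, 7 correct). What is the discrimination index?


p_upper = 93/134 = 0.694
p_lower = 7/134 = 0.0522
D = 0.694 - 0.0522 = 0.6418

0.6418


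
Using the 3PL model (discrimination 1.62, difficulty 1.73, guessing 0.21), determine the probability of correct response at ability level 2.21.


logit = 1.62*(2.21 - 1.73) = 0.7776
P* = 1/(1 + exp(-0.7776)) = 0.6852
P = 0.21 + (1 - 0.21) * 0.6852
P = 0.7513

0.7513


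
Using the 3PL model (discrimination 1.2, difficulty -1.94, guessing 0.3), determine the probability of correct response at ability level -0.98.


logit = 1.2*(-0.98 - -1.94) = 1.152
P* = 1/(1 + exp(-1.152)) = 0.7599
P = 0.3 + (1 - 0.3) * 0.7599
P = 0.8319

0.8319


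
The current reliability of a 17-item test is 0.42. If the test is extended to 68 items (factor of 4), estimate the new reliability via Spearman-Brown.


r_new = (n * rxx) / (1 + (n-1) * rxx)
r_new = (4 * 0.42) / (1 + 3 * 0.42)
r_new = 1.68 / 2.26
r_new = 0.7434

0.7434


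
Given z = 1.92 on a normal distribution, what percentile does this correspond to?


CDF(z) = 0.5 * (1 + erf(z/sqrt(2)))
erf(1.3576) = 0.9451
CDF = 0.9726
Percentile rank = 0.9726 * 100 = 97.26

97.26


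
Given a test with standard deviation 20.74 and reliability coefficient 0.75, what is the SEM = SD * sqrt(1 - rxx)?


SEM = SD * sqrt(1 - rxx)
SEM = 20.74 * sqrt(1 - 0.75)
SEM = 20.74 * sqrt(0.25) = 20.74 * 0.5
SEM = 10.37

10.37


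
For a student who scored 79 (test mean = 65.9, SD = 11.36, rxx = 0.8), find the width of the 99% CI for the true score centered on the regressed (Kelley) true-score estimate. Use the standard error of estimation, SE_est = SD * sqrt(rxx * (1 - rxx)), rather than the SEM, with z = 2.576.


True score estimate = 0.8*79 + 0.2*65.9 = 76.38
SE_est = SD * sqrt(rxx * (1 - rxx)) = 11.36 * sqrt(0.8 * 0.2) = 11.36 * sqrt(0.16) = 4.544
CI = T_est +/- z * SE_est, so width = 2 * z * SE_est = 2 * 2.576 * 4.544
Width = 23.4107

23.4107


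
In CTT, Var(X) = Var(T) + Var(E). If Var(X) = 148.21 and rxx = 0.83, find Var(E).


var_true = rxx * var_obs = 0.83 * 148.21 = 123.0143
var_error = var_obs - var_true
var_error = 148.21 - 123.0143
var_error = 25.1957

25.1957


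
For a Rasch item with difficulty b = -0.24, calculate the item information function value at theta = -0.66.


P = 1/(1+exp(-(-0.66--0.24))) = 0.3965
I = P*(1-P) = 0.3965 * 0.6035
I = 0.2393

0.2393


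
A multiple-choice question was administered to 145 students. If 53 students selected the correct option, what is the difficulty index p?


Item difficulty p = number correct / total examinees
p = 53 / 145
p = 0.3655

0.3655


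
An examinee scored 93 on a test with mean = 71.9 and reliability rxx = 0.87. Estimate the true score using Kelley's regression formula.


T_est = rxx * X + (1 - rxx) * mean
T_est = 0.87 * 93 + 0.13 * 71.9
T_est = 80.91 + 9.347
T_est = 90.257

90.257


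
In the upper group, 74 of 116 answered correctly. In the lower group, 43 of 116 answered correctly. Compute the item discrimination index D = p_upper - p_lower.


p_upper = 74/116 = 0.6379
p_lower = 43/116 = 0.3707
D = 0.6379 - 0.3707 = 0.2672

0.2672


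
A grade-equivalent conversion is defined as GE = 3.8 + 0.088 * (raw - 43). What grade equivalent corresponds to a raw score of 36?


raw - median = 36 - 43 = -7
slope * diff = 0.088 * -7 = -0.616
GE = 3.8 + -0.616
GE = 3.184

3.184


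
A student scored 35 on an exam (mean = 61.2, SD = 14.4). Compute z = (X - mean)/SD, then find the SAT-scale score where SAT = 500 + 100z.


z = (X - mean) / SD = (35 - 61.2) / 14.4
z = -26.2 / 14.4
z = -1.8194
SAT-scale = SAT = 500 + 100z
Carry z at full precision (z = -26.2 / 14.4) into the conversion:
SAT-scale = 500 + 100 * (-26.2 / 14.4) = 500 + -2620 / 14.4
SAT-scale = 500 + -181.9444
SAT-scale = 318.0556

318.0556


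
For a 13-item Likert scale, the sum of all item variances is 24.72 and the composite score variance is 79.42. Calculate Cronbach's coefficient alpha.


alpha = (k/(k-1)) * (1 - sum(si^2)/s_total^2)
= (13/12) * (1 - 24.72/79.42)
alpha = 0.7461

0.7461


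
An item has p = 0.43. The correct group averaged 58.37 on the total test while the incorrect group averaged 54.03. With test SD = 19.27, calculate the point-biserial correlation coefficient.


q = 1 - p = 0.57
rpb = ((M1 - M0) / SD) * sqrt(p * q)
rpb = ((58.37 - 54.03) / 19.27) * sqrt(0.43 * 0.57)
rpb = 0.1115

0.1115


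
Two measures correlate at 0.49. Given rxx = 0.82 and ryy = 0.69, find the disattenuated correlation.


r_corrected = rxy / sqrt(rxx * ryy)
= 0.49 / sqrt(0.82 * 0.69)
= 0.49 / sqrt(0.5658)
= 0.49 / 0.752197
r_corrected = 0.6514

0.6514


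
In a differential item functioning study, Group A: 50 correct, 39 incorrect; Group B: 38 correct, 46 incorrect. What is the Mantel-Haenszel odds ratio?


Odds_A = 50/39 = 1.2821
Odds_B = 38/46 = 0.8261
OR = Odds_A / Odds_B = 1.2821 / 0.8261
Exactly, OR = (50 * 46) / (39 * 38) = 2300 / 1482
OR = 1.552

1.552


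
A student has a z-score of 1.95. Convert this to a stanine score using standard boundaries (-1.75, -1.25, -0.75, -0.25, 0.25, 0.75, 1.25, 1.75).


Stanine boundaries: [-1.75, -1.25, -0.75, -0.25, 0.25, 0.75, 1.25, 1.75]
z = 1.95
Check each boundary:
  z >= -1.75 -> could be stanine 2
  z >= -1.25 -> could be stanine 3
  z >= -0.75 -> could be stanine 4
  z >= -0.25 -> could be stanine 5
  z >= 0.25 -> could be stanine 6
  z >= 0.75 -> could be stanine 7
  z >= 1.25 -> could be stanine 8
  z >= 1.75 -> could be stanine 9
Highest qualifying boundary gives stanine = 9

9


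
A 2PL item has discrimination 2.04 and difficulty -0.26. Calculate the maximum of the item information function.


For 2PL, max info at theta = b = -0.26
I_max = a^2 / 4 = 2.04^2 / 4
= 4.1616 / 4
I_max = 1.0404

1.0404


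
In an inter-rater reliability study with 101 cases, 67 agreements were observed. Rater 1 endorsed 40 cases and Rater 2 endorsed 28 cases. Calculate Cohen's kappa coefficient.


P_o = 67/101 = 0.663366
P_e = (40*28 + 61*73) / 10201 = 0.546319
kappa = (P_o - P_e) / (1 - P_e)
kappa = (0.663366 - 0.546319) / (1 - 0.546319)
kappa = 0.258

0.258


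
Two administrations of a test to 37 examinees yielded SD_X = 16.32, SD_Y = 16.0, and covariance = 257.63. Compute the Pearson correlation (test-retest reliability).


r = cov(X,Y) / (SD_X * SD_Y)
r = 257.63 / (16.32 * 16.0)
r = 257.63 / 261.12
r = 0.9866

0.9866


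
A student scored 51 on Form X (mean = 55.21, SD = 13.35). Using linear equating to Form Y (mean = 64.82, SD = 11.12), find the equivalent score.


slope = SD_Y / SD_X = 11.12 / 13.35 ~ 0.833
intercept = mean_Y - slope * mean_X = 64.82 - (11.12 / 13.35) * 55.21 ~ 18.8323
Y = slope * X + intercept. To avoid rounding drift from the rounded slope/intercept, evaluate the equivalent form Y = mean_Y + SD_Y * (X - mean_X) / SD_X at full precision:
Y = 64.82 + 11.12 * (51 - 55.21) / 13.35
Y = 64.82 - 11.12 * 4.21 / 13.35
Y = 64.82 - 46.8152 / 13.35
Y = 64.82 - 3.5068
Y = 61.3132

61.3132


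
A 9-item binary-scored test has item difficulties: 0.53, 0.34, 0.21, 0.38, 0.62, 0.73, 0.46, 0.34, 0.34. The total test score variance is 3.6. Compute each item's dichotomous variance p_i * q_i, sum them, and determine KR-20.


For each item, compute p_i * q_i:
  Item 1: 0.53 * 0.47 = 0.2491
  Item 2: 0.34 * 0.66 = 0.2244
  Item 3: 0.21 * 0.79 = 0.1659
  Item 4: 0.38 * 0.62 = 0.2356
  Item 5: 0.62 * 0.38 = 0.2356
  Item 6: 0.73 * 0.27 = 0.1971
  Item 7: 0.46 * 0.54 = 0.2484
  Item 8: 0.34 * 0.66 = 0.2244
  Item 9: 0.34 * 0.66 = 0.2244
Sum(p_i * q_i) = 0.2491 + 0.2244 + 0.1659 + 0.2356 + 0.2356 + 0.1971 + 0.2484 + 0.2244 + 0.2244 = 2.0049
KR-20 = (k/(k-1)) * (1 - Sum(p_i*q_i) / Var_total)
= (9/8) * (1 - 2.0049/3.6)
= 1.125 * 0.4431
KR-20 = 0.4985

0.4985
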